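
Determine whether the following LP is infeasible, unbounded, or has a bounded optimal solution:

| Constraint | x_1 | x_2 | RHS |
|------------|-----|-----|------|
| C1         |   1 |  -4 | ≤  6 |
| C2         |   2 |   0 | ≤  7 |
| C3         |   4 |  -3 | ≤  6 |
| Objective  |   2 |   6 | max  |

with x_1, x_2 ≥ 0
Feasible point: (0, 0) satisfies every constraint, so the LP is feasible.
Direction d = (0, 1): for each constraint row a, a·d ≤ 0 —
  (1)(0) + (-4)(1) = -4 ≤ 0
  (2)(0) + (0)(1) = 0 ≤ 0
  (4)(0) + (-3)(1) = -3 ≤ 0
and d ≥ 0, so (0, 0) + t·d stays feasible for every t ≥ 0. Along this ray z = 2x_1 + 6x_2 changes by 6 per unit t, so z → +∞.

Unbounded: there is a feasible ray along which z → +∞.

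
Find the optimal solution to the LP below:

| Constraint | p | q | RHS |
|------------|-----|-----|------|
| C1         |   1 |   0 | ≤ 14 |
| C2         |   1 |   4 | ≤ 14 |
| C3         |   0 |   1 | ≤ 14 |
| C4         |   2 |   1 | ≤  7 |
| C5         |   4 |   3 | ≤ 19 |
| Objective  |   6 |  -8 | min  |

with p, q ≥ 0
Each vertex is the intersection of two constraint boundaries that also satisfies all remaining constraints:
  p = 0 and q = 0 → (0, 0)
  2p + q = 7 and q = 0 → (3.5, 0)
  p + 4q = 14 and 2p + q = 7 → (2, 3)
  p + 4q = 14 and p = 0 → (0, 3.5)

Evaluating z = 6p - 8q at each vertex:
  (0, 0): z = 0
  (3.5, 0): z = 21
  (2, 3): z = -12
  (0, 3.5): z = -28

The minimum is at (0, 3.5) with z = -28.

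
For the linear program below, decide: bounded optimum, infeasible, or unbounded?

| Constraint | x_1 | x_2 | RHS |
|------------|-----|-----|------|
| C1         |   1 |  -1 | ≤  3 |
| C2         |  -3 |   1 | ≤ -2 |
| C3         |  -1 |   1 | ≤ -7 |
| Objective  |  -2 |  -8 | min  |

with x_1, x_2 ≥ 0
C1 requires x_1 - x_2 ≤ 3, while C3 (-x_1 + x_2 ≤ -7) is equivalent to x_1 - x_2 ≥ 7. Together they would need 7 ≤ x_1 - x_2 ≤ 3, which is impossible since 7 > 3. No point satisfies all constraints.

Infeasible: no point satisfies all constraints simultaneously.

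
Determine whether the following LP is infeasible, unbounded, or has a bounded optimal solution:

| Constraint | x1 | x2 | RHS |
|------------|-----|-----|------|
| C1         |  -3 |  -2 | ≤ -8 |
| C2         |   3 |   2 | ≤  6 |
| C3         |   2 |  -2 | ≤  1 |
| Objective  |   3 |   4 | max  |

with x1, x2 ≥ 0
C2 requires 3x1 + 2x2 ≤ 6, while C1 (-3x1 - 2x2 ≤ -8) is equivalent to 3x1 + 2x2 ≥ 8. Together they would need 8 ≤ 3x1 + 2x2 ≤ 6, which is impossible since 8 > 6. No point satisfies all constraints.

The feasible region is empty; the LP is infeasible.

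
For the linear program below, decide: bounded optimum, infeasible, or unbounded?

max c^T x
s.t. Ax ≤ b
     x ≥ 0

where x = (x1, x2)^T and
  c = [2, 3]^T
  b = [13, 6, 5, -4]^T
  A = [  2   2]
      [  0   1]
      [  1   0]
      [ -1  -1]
The point (0.5, 6) satisfies every constraint, so the LP is feasible; the constraints give x1 ≤ 5 and x2 ≤ 6, which with x1, x2 ≥ 0 keep the feasible region inside a bounded box. A feasible, bounded LP attains a finite optimum at a vertex.

Bounded optimum: z* = 19 at (0.5, 6).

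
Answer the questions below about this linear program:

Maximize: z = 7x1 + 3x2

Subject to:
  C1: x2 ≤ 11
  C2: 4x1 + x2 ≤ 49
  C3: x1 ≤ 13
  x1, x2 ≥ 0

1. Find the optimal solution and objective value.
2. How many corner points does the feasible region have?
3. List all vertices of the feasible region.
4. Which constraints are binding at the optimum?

1. x1 = 9.5, x2 = 11, z = 99.5
2. 4
3. (0, 0), (12.25, 0), (9.5, 11), (0, 11)
4. C1, C2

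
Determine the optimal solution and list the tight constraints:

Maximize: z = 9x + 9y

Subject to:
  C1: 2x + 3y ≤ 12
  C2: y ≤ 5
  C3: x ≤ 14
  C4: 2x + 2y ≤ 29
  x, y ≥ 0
Optimal: x = 6, y = 0
Slack at optimum:
  C1: slack = 0 (binding)
  C2: slack = 5
  C3: slack = 8
  C4: slack = 17
  x ≥ 0: x = 6
  y ≥ 0: y = 0 (binding)
Binding constraints: C1, y ≥ 0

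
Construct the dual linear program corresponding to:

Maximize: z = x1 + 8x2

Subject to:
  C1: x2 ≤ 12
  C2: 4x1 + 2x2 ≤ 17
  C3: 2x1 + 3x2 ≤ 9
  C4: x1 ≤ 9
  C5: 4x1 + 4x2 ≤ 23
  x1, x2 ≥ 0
Minimize: z = 12y1 + 17y2 + 9y3 + 9y4 + 23y5

Subject to:
  C1: -4y2 - 2y3 - y4 - 4y5 ≤ -1
  C2: -y1 - 2y2 - 3y3 - 4y5 ≤ -8
  y1, y2, y3, y4, y5 ≥ 0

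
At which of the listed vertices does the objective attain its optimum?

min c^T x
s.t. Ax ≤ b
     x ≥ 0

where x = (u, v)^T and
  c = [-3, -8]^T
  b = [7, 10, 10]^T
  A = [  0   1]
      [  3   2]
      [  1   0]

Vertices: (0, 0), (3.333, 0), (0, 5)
Evaluating z = -3u - 8v at each vertex:
  (0, 0): z = 0
  (3.333, 0): z = -10
  (0, 5): z = -40

The smallest value is z = -40, attained at (0, 5).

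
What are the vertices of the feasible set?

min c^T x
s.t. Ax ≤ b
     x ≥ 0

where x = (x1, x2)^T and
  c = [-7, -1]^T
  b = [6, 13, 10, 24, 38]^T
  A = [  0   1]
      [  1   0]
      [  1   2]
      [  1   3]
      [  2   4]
Each vertex is the intersection of two constraint boundaries that also satisfies all remaining constraints:
  x1 = 0 and x2 = 0 → (0, 0)
  x1 + 2x2 = 10 and x2 = 0 → (10, 0)
  x1 + 2x2 = 10 and x1 = 0 → (0, 5)

Vertices: (0, 0), (10, 0), (0, 5)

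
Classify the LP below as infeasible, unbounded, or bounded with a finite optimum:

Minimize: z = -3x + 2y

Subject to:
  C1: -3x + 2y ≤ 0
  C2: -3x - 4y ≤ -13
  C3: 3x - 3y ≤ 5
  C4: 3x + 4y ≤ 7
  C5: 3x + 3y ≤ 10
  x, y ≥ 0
C4 requires 3x + 4y ≤ 7, while C2 (-3x - 4y ≤ -13) is equivalent to 3x + 4y ≥ 13. Together they would need 13 ≤ 3x + 4y ≤ 7, which is impossible since 13 > 7. No point satisfies all constraints.

Infeasible — the constraint set is empty.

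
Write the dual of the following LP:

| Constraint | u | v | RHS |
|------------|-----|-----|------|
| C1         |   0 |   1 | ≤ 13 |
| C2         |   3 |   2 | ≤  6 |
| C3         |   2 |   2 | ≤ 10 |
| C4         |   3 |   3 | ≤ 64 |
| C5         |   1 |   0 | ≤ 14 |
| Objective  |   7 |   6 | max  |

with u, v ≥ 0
Minimize: z = 13y1 + 6y2 + 10y3 + 64y4 + 14y5

Subject to:
  C1: -3y2 - 2y3 - 3y4 - y5 ≤ -7
  C2: -y1 - 2y2 - 2y3 - 3y4 ≤ -6
  y1, y2, y3, y4, y5 ≥ 0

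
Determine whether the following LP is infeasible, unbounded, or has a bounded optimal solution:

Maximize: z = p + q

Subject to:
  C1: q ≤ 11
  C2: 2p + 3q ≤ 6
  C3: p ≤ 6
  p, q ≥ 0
The point (3, 0) satisfies every constraint, so the LP is feasible; the constraints give p ≤ 6 and q ≤ 11, which with p, q ≥ 0 keep the feasible region inside a bounded box. A feasible, bounded LP attains a finite optimum at a vertex.

Evaluating z = p + q at each vertex:
  (0, 0): z = 0
  (3, 0): z = 3
  (0, 2): z = 2

The LP has an optimal solution: (3, 0) with z = 3.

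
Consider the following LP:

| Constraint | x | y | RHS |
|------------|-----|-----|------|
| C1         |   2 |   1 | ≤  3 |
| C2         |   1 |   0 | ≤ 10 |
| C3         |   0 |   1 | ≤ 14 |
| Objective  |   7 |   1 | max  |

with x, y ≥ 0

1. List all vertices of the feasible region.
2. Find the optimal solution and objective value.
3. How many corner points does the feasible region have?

1. (0, 0), (1.5, 0), (0, 3)
2. x = 1.5, y = 0, z = 10.5
3. 3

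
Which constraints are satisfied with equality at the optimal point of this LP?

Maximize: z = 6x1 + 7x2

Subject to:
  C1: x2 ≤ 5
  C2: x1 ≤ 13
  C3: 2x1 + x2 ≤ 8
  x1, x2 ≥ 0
Optimal: x1 = 1.5, x2 = 5
Binding: C1, C3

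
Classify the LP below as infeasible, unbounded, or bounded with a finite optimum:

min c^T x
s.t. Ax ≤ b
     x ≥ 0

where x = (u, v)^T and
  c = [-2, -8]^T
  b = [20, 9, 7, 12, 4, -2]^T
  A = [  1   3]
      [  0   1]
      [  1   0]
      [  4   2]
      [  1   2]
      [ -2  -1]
The point (0, 2) satisfies every constraint, so the LP is feasible; the constraints give u ≤ 7 and v ≤ 9, which with u, v ≥ 0 keep the feasible region inside a bounded box. A feasible, bounded LP attains a finite optimum at a vertex.

Bounded optimum: z* = -16 at (0, 2).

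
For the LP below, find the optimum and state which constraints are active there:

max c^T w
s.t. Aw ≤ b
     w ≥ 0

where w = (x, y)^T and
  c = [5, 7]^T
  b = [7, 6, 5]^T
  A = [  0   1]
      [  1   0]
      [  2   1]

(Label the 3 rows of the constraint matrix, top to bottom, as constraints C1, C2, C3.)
Optimal: x = 0, y = 5
Binding: C3, x ≥ 0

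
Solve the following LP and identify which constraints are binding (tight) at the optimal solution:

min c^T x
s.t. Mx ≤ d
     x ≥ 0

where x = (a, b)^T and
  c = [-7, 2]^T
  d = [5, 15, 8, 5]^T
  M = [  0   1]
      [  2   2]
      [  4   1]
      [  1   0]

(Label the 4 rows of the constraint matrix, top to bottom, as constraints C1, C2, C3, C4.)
Optimal: a = 2, b = 0
Binding: C3, b ≥ 0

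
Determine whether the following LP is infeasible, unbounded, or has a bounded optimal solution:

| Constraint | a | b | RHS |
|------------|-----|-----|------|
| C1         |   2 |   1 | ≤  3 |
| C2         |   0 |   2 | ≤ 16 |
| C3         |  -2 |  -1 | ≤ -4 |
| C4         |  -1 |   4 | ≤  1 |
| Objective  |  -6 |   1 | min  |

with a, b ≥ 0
C1 requires 2a + b ≤ 3, while C3 (-2a - b ≤ -4) is equivalent to 2a + b ≥ 4. Together they would need 4 ≤ 2a + b ≤ 3, which is impossible since 4 > 3. No point satisfies all constraints.

The feasible region is empty; the LP is infeasible.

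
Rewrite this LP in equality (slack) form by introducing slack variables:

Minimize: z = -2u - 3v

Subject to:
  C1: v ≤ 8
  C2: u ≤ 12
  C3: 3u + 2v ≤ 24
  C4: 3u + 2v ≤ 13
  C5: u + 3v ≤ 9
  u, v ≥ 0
min z = -2u - 3v

s.t.
  v + s1 = 8
  u + s2 = 12
  3u + 2v + s3 = 24
  3u + 2v + s4 = 13
  u + 3v + s5 = 9
  u, v, s1, s2, s3, s4, s5 ≥ 0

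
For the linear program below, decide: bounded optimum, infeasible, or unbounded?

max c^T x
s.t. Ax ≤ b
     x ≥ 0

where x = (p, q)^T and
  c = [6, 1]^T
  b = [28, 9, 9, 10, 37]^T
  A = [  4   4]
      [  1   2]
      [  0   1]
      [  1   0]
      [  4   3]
The point (7, 0) satisfies every constraint, so the LP is feasible; the constraints give p ≤ 10 and q ≤ 9, which with p, q ≥ 0 keep the feasible region inside a bounded box. A feasible, bounded LP attains a finite optimum at a vertex.

Evaluating z = 6p + q at each vertex:
  (0, 0): z = 0
  (7, 0): z = 42
  (5, 2): z = 32
  (0, 4.5): z = 4.5

The LP has an optimal solution: (7, 0) with z = 42.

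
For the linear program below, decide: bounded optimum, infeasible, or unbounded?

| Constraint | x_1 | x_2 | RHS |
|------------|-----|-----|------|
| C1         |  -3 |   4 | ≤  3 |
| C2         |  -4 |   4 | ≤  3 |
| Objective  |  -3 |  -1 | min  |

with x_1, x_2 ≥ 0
Feasible point: (0, 0) satisfies every constraint, so the LP is feasible.
Direction d = (1, 0): for each constraint row a, a·d ≤ 0 —
  (-3)(1) + (4)(0) = -3 ≤ 0
  (-4)(1) + (4)(0) = -4 ≤ 0
and d ≥ 0, so (0, 0) + t·d stays feasible for every t ≥ 0. Along this ray z = -3x_1 - x_2 changes by -3 per unit t, so z → −∞.

Unbounded — the objective can decrease without bound over the feasible region.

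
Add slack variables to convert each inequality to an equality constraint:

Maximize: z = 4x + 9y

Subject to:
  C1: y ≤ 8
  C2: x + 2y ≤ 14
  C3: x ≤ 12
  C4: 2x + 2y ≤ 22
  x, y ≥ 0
max z = 4x + 9y

s.t.
  y + s1 = 8
  x + 2y + s2 = 14
  x + s3 = 12
  2x + 2y + s4 = 22
  x, y, s1, s2, s3, s4 ≥ 0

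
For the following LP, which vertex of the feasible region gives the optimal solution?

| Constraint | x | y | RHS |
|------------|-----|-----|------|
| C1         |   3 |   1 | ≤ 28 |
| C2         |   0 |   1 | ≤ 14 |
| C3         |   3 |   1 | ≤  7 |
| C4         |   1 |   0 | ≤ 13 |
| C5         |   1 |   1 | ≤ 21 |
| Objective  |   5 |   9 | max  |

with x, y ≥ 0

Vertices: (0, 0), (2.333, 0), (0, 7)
Evaluating z = 5x + 9y at each vertex:
  (0, 0): z = 0
  (2.333, 0): z = 11.67
  (0, 7): z = 63

The largest value is z = 63, attained at (0, 7).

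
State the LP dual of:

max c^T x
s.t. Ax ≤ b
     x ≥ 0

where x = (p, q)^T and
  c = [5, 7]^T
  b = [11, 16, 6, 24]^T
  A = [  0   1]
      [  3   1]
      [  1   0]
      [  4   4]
Minimize: z = 11y1 + 16y2 + 6y3 + 24y4

Subject to:
  C1: -3y2 - y3 - 4y4 ≤ -5
  C2: -y1 - y2 - 4y4 ≤ -7
  y1, y2, y3, y4 ≥ 0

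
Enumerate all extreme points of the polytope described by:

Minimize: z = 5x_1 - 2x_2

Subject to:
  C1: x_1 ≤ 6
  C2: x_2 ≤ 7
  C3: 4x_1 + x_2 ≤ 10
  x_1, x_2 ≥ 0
Each vertex is the intersection of two constraint boundaries that also satisfies all remaining constraints:
  x_1 = 0 and x_2 = 0 → (0, 0)
  4x_1 + x_2 = 10 and x_2 = 0 → (2.5, 0)
  x_2 = 7 and 4x_1 + x_2 = 10 → (0.75, 7)
  x_2 = 7 and x_1 = 0 → (0, 7)

Vertices: (0, 0), (2.5, 0), (0.75, 7), (0, 7)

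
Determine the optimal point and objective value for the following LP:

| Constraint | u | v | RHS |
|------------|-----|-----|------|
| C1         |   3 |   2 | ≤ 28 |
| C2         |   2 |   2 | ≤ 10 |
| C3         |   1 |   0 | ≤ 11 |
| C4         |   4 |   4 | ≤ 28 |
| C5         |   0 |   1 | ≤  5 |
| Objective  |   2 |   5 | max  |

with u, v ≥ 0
Each vertex is the intersection of two constraint boundaries that also satisfies all remaining constraints:
  u = 0 and v = 0 → (0, 0)
  2u + 2v = 10 and v = 0 → (5, 0)
  2u + 2v = 10 and v = 5 → (0, 5)

Evaluating z = 2u + 5v at each vertex:
  (0, 0): z = 0
  (5, 0): z = 10
  (0, 5): z = 25

The maximum is at (0, 5) with z = 25.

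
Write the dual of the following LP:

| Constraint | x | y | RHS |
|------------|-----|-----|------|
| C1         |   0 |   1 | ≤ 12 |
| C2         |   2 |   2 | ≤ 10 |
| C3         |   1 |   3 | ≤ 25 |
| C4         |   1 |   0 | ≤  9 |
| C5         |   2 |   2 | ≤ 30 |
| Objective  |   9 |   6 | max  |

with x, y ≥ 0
Minimize: z = 12y1 + 10y2 + 25y3 + 9y4 + 30y5

Subject to:
  C1: -2y2 - y3 - y4 - 2y5 ≤ -9
  C2: -y1 - 2y2 - 3y3 - 2y5 ≤ -6
  y1, y2, y3, y4, y5 ≥ 0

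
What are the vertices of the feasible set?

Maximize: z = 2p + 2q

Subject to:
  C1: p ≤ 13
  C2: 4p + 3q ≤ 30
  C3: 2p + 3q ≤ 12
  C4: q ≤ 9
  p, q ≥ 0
Each vertex is the intersection of two constraint boundaries that also satisfies all remaining constraints:
  p = 0 and q = 0 → (0, 0)
  2p + 3q = 12 and q = 0 → (6, 0)
  2p + 3q = 12 and p = 0 → (0, 4)

Vertices: (0, 0), (6, 0), (0, 4)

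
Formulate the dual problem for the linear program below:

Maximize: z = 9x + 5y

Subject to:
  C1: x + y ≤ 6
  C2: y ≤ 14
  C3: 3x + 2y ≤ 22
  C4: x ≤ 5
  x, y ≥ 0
Minimize: z = 6y1 + 14y2 + 22y3 + 5y4

Subject to:
  C1: -y1 - 3y3 - y4 ≤ -9
  C2: -y1 - y2 - 2y3 ≤ -5
  y1, y2, y3, y4 ≥ 0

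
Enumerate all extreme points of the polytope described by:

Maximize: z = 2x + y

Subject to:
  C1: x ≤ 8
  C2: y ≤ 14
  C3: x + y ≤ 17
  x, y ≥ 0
Each vertex is the intersection of two constraint boundaries that also satisfies all remaining constraints:
  x = 0 and y = 0 → (0, 0)
  x = 8 and y = 0 → (8, 0)
  x = 8 and x + y = 17 → (8, 9)
  y = 14 and x + y = 17 → (3, 14)
  y = 14 and x = 0 → (0, 14)

Vertices: (0, 0), (8, 0), (8, 9), (3, 14), (0, 14)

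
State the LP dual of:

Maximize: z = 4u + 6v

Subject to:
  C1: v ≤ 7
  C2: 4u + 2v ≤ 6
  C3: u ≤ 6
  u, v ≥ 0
Minimize: z = 7y1 + 6y2 + 6y3

Subject to:
  C1: -4y2 - y3 ≤ -4
  C2: -y1 - 2y2 ≤ -6
  y1, y2, y3 ≥ 0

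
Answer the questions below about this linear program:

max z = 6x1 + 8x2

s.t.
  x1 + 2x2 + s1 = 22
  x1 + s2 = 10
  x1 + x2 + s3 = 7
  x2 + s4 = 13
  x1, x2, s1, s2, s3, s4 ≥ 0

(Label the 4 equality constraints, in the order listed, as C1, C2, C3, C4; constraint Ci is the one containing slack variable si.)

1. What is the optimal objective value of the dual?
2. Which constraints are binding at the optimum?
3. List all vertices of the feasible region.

1. 56 (by strong duality, equal to the primal optimum)
2. C3, x1 ≥ 0
3. (0, 0), (7, 0), (0, 7)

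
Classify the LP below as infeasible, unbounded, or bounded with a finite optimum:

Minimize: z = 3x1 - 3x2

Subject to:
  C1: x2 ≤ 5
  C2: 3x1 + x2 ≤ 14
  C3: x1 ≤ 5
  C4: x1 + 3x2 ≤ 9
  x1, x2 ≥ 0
The point (0, 3) satisfies every constraint, so the LP is feasible; the constraints give x1 ≤ 5 and x2 ≤ 5, which with x1, x2 ≥ 0 keep the feasible region inside a bounded box. A feasible, bounded LP attains a finite optimum at a vertex.

Evaluating z = 3x1 - 3x2 at each vertex:
  (0, 0): z = 0
  (4.667, 0): z = 14
  (4.125, 1.625): z = 7.5
  (0, 3): z = -9

Bounded optimum: z* = -9 at (0, 3).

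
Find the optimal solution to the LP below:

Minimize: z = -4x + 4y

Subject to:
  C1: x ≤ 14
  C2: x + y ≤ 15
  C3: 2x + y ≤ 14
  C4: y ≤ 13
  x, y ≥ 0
Each vertex is the intersection of two constraint boundaries that also satisfies all remaining constraints:
  x = 0 and y = 0 → (0, 0)
  2x + y = 14 and y = 0 → (7, 0)
  2x + y = 14 and y = 13 → (0.5, 13)
  y = 13 and x = 0 → (0, 13)

Evaluating z = -4x + 4y at each vertex:
  (0, 0): z = 0
  (7, 0): z = -28
  (0.5, 13): z = 50
  (0, 13): z = 52

The minimum is at (7, 0) with z = -28.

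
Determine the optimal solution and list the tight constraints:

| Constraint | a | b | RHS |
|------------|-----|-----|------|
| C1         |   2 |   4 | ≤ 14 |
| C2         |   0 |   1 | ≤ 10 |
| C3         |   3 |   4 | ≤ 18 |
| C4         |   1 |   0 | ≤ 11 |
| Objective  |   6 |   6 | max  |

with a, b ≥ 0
Optimal: a = 6, b = 0
Binding: C3, b ≥ 0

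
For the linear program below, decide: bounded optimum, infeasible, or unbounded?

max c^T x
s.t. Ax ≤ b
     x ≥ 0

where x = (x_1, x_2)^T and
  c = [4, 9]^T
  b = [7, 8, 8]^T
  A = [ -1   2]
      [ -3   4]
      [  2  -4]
Feasible point: (0, 0) satisfies every constraint, so the LP is feasible.
Direction d = (2, 1): for each constraint row a, a·d ≤ 0 —
  (-1)(2) + (2)(1) = 0 ≤ 0
  (-3)(2) + (4)(1) = -2 ≤ 0
  (2)(2) + (-4)(1) = 0 ≤ 0
and d ≥ 0, so (0, 0) + t·d stays feasible for every t ≥ 0. Along this ray z = 4x_1 + 9x_2 changes by 17 per unit t, so z → +∞.

Unbounded: there is a feasible ray along which z → +∞.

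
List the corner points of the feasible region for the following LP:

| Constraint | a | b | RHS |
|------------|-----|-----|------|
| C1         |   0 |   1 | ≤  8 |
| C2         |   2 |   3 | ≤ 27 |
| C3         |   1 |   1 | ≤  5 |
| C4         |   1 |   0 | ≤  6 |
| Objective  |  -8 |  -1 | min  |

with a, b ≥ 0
Each vertex is the intersection of two constraint boundaries that also satisfies all remaining constraints:
  a = 0 and b = 0 → (0, 0)
  a + b = 5 and b = 0 → (5, 0)
  a + b = 5 and a = 0 → (0, 5)

Vertices: (0, 0), (5, 0), (0, 5)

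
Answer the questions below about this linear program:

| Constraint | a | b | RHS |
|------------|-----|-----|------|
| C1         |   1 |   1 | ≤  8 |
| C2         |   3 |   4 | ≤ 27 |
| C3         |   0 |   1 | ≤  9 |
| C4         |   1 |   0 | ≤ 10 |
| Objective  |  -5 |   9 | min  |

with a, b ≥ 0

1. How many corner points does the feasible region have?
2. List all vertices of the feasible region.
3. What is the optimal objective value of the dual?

1. 4
2. (0, 0), (8, 0), (5, 3), (0, 6.75)
3. -40 (by strong duality, equal to the primal optimum)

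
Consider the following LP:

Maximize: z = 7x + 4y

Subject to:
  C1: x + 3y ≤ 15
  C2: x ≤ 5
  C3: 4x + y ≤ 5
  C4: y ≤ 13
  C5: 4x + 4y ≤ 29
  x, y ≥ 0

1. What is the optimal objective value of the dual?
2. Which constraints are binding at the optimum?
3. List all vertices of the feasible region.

1. 20 (by strong duality, equal to the primal optimum)
2. C1, C3, x ≥ 0
3. (0, 0), (1.25, 0), (0, 5)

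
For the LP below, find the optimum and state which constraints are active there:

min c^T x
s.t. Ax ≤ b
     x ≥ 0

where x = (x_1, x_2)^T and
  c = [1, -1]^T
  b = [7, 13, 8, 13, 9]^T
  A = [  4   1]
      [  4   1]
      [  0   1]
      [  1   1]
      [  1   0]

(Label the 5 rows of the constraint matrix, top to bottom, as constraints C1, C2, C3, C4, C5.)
Optimal: x_1 = 0, x_2 = 7
Slack at optimum:
  C1: slack = 0 (binding)
  C2: slack = 6
  C3: slack = 1
  C4: slack = 6
  C5: slack = 9
  x_1 ≥ 0: x_1 = 0 (binding)
  x_2 ≥ 0: x_2 = 7
Binding constraints: C1, x_1 ≥ 0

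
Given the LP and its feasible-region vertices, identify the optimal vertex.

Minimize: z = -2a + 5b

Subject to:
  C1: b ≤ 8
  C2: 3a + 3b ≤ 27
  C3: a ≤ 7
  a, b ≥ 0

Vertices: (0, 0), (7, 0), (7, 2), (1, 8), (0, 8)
Evaluating z = -2a + 5b at each vertex:
  (0, 0): z = 0
  (7, 0): z = -14
  (7, 2): z = -4
  (1, 8): z = 38
  (0, 8): z = 40

The smallest value is z = -14, attained at (7, 0).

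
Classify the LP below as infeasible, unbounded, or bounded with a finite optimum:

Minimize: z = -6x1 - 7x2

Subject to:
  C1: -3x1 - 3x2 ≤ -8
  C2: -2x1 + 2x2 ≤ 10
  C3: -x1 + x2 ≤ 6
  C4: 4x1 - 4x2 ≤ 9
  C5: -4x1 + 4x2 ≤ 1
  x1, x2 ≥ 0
Feasible point: (2, 1) satisfies every constraint, so the LP is feasible.
Direction d = (1, 1): for each constraint row a, a·d ≤ 0 —
  (-3)(1) + (-3)(1) = -6 ≤ 0
  (-2)(1) + (2)(1) = 0 ≤ 0
  (-1)(1) + (1)(1) = 0 ≤ 0
  (4)(1) + (-4)(1) = 0 ≤ 0
  (-4)(1) + (4)(1) = 0 ≤ 0
and d ≥ 0, so (2, 1) + t·d stays feasible for every t ≥ 0. Along this ray z = -6x1 - 7x2 changes by -13 per unit t, so z → −∞.

Unbounded: there is a feasible ray along which z → −∞.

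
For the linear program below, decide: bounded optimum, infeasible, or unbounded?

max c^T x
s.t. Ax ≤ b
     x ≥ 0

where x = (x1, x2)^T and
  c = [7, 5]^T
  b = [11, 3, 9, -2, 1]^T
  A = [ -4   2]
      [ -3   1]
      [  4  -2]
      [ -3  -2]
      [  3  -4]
Feasible point: (0, 1) satisfies every constraint, so the LP is feasible.
Direction d = (1, 2): for each constraint row a, a·d ≤ 0 —
  (-4)(1) + (2)(2) = 0 ≤ 0
  (-3)(1) + (1)(2) = -1 ≤ 0
  (4)(1) + (-2)(2) = 0 ≤ 0
  (-3)(1) + (-2)(2) = -7 ≤ 0
  (3)(1) + (-4)(2) = -5 ≤ 0
and d ≥ 0, so (0, 1) + t·d stays feasible for every t ≥ 0. Along this ray z = 7x1 + 5x2 changes by 17 per unit t, so z → +∞.

Unbounded — the objective can increase without bound over the feasible region.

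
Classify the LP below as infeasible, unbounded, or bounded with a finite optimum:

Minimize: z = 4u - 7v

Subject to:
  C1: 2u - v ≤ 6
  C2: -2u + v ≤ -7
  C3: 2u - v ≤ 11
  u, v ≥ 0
C1 requires 2u - v ≤ 6, while C2 (-2u + v ≤ -7) is equivalent to 2u - v ≥ 7. Together they would need 7 ≤ 2u - v ≤ 6, which is impossible since 7 > 6. No point satisfies all constraints.

Infeasible: no point satisfies all constraints simultaneously.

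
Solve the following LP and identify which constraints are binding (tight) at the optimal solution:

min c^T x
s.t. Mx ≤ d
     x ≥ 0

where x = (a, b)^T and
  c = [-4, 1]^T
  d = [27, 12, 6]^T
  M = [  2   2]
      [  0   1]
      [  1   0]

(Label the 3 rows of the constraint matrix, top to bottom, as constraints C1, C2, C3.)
Optimal: a = 6, b = 0
Slack at optimum:
  C1: slack = 15
  C2: slack = 12
  C3: slack = 0 (binding)
  a ≥ 0: a = 6
  b ≥ 0: b = 0 (binding)
Binding constraints: C3, b ≥ 0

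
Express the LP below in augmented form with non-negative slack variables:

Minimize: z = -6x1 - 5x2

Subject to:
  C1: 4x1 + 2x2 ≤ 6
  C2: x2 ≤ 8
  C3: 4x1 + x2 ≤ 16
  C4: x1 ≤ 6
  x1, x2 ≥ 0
min z = -6x1 - 5x2

s.t.
  4x1 + 2x2 + s1 = 6
  x2 + s2 = 8
  4x1 + x2 + s3 = 16
  x1 + s4 = 6
  x1, x2, s1, s2, s3, s4 ≥ 0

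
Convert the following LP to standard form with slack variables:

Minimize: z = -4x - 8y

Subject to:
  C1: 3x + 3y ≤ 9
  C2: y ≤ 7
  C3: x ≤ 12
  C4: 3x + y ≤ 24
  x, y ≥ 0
min z = -4x - 8y

s.t.
  3x + 3y + s1 = 9
  y + s2 = 7
  x + s3 = 12
  3x + y + s4 = 24
  x, y, s1, s2, s3, s4 ≥ 0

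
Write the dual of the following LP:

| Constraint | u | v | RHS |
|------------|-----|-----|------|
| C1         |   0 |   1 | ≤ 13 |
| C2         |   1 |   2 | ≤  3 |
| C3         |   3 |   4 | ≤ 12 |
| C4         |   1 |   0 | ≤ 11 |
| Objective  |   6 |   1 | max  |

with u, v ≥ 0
Minimize: z = 13y1 + 3y2 + 12y3 + 11y4

Subject to:
  C1: -y2 - 3y3 - y4 ≤ -6
  C2: -y1 - 2y2 - 4y3 ≤ -1
  y1, y2, y3, y4 ≥ 0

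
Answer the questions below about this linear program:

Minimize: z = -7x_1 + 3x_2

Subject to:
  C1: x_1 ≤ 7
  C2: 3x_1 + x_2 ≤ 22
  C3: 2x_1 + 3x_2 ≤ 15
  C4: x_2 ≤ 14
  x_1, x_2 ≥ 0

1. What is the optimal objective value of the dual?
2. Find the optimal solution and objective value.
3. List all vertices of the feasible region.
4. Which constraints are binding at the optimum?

1. -49 (by strong duality, equal to the primal optimum)
2. x_1 = 7, x_2 = 0, z = -49
3. (0, 0), (7, 0), (7, 0.3333), (0, 5)
4. C1, x_2 ≥ 0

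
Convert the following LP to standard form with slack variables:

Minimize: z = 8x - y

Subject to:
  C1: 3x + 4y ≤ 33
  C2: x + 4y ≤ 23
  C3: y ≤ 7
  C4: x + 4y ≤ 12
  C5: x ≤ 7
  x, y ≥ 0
min z = 8x - y

s.t.
  3x + 4y + s1 = 33
  x + 4y + s2 = 23
  y + s3 = 7
  x + 4y + s4 = 12
  x + s5 = 7
  x, y, s1, s2, s3, s4, s5 ≥ 0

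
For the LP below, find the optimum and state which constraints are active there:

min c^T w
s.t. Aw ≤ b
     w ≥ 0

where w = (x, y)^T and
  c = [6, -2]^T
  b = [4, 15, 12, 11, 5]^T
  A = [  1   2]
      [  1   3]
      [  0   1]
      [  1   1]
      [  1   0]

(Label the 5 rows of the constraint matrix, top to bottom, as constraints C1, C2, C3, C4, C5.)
Optimal: x = 0, y = 2
Binding: C1, x ≥ 0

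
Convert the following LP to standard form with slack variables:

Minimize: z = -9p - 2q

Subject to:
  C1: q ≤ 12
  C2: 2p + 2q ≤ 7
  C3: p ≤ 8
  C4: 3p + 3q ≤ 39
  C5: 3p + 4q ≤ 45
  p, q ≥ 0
min z = -9p - 2q

s.t.
  q + s1 = 12
  2p + 2q + s2 = 7
  p + s3 = 8
  3p + 3q + s4 = 39
  3p + 4q + s5 = 45
  p, q, s1, s2, s3, s4, s5 ≥ 0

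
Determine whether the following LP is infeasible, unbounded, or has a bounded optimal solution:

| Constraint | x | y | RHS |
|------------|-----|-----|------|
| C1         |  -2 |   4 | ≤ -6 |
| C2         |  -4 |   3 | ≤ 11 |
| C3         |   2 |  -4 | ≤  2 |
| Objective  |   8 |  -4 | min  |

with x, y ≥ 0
C3 requires 2x - 4y ≤ 2, while C1 (-2x + 4y ≤ -6) is equivalent to 2x - 4y ≥ 6. Together they would need 6 ≤ 2x - 4y ≤ 2, which is impossible since 6 > 2. No point satisfies all constraints.

Infeasible — the constraint set is empty.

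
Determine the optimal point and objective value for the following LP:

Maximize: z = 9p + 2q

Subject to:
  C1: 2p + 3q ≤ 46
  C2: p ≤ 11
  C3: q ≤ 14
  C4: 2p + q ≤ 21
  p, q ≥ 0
Each vertex is the intersection of two constraint boundaries that also satisfies all remaining constraints:
  p = 0 and q = 0 → (0, 0)
  2p + q = 21 and q = 0 → (10.5, 0)
  2p + 3q = 46 and 2p + q = 21 → (4.25, 12.5)
  2p + 3q = 46 and q = 14 → (2, 14)
  q = 14 and p = 0 → (0, 14)

Evaluating z = 9p + 2q at each vertex:
  (0, 0): z = 0
  (10.5, 0): z = 94.5
  (4.25, 12.5): z = 63.25
  (2, 14): z = 46
  (0, 14): z = 28

The maximum is at (10.5, 0) with z = 94.5.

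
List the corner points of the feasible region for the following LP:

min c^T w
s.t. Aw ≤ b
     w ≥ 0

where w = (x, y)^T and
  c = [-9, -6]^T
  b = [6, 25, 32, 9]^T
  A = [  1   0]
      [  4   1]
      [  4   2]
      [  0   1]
Each vertex is the intersection of two constraint boundaries that also satisfies all remaining constraints:
  x = 0 and y = 0 → (0, 0)
  x = 6 and y = 0 → (6, 0)
  x = 6 and 4x + y = 25 → (6, 1)
  4x + y = 25 and 4x + 2y = 32 → (4.5, 7)
  4x + 2y = 32 and y = 9 → (3.5, 9)
  y = 9 and x = 0 → (0, 9)

Vertices: (0, 0), (6, 0), (6, 1), (4.5, 7), (3.5, 9), (0, 9)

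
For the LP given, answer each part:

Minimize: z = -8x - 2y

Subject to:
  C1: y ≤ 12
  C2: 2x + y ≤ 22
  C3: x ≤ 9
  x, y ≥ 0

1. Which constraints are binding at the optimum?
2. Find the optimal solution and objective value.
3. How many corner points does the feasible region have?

1. C2, C3
2. x = 9, y = 4, z = -80
3. 5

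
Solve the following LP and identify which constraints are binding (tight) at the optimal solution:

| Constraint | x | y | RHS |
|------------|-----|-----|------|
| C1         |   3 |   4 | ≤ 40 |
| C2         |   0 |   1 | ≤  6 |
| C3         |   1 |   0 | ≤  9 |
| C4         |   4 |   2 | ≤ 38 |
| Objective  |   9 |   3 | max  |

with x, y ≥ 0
Optimal: x = 9, y = 1
Slack at optimum:
  C1: slack = 9
  C2: slack = 5
  C3: slack = 0 (binding)
  C4: slack = 0 (binding)
  x ≥ 0: x = 9
  y ≥ 0: y = 1
Binding constraints: C3, C4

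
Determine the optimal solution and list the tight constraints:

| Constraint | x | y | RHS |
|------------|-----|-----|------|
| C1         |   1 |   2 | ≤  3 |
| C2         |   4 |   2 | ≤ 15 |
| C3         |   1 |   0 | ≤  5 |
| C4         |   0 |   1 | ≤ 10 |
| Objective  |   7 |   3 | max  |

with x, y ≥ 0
Optimal: x = 3, y = 0
Slack at optimum:
  C1: slack = 0 (binding)
  C2: slack = 3
  C3: slack = 2
  C4: slack = 10
  x ≥ 0: x = 3
  y ≥ 0: y = 0 (binding)
Binding constraints: C1, y ≥ 0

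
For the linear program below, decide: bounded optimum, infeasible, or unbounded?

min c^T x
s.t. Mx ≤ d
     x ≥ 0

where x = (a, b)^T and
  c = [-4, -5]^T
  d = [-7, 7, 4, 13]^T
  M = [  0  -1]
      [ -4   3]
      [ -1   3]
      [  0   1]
Feasible point: (17, 7) satisfies every constraint, so the LP is feasible.
Direction d = (1, 0): for each constraint row a, a·d ≤ 0 —
  (0)(1) + (-1)(0) = 0 ≤ 0
  (-4)(1) + (3)(0) = -4 ≤ 0
  (-1)(1) + (3)(0) = -1 ≤ 0
  (0)(1) + (1)(0) = 0 ≤ 0
and d ≥ 0, so (17, 7) + t·d stays feasible for every t ≥ 0. Along this ray z = -4a - 5b changes by -4 per unit t, so z → −∞.

Unbounded: there is a feasible ray along which z → −∞.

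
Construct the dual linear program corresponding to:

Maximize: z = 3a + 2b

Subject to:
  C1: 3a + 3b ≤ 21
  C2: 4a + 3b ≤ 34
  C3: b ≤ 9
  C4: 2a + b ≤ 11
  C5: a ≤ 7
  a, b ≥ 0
Minimize: z = 21y1 + 34y2 + 9y3 + 11y4 + 7y5

Subject to:
  C1: -3y1 - 4y2 - 2y4 - y5 ≤ -3
  C2: -3y1 - 3y2 - y3 - y4 ≤ -2
  y1, y2, y3, y4, y5 ≥ 0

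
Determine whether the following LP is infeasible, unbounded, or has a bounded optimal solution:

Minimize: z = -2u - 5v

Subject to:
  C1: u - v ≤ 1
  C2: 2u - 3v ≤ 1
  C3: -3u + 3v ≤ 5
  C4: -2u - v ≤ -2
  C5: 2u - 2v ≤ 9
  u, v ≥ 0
Feasible point: (1, 1) satisfies every constraint, so the LP is feasible.
Direction d = (1, 1): for each constraint row a, a·d ≤ 0 —
  (1)(1) + (-1)(1) = 0 ≤ 0
  (2)(1) + (-3)(1) = -1 ≤ 0
  (-3)(1) + (3)(1) = 0 ≤ 0
  (-2)(1) + (-1)(1) = -3 ≤ 0
  (2)(1) + (-2)(1) = 0 ≤ 0
and d ≥ 0, so (1, 1) + t·d stays feasible for every t ≥ 0. Along this ray z = -2u - 5v changes by -7 per unit t, so z → −∞.

Unbounded — the objective can decrease without bound over the feasible region.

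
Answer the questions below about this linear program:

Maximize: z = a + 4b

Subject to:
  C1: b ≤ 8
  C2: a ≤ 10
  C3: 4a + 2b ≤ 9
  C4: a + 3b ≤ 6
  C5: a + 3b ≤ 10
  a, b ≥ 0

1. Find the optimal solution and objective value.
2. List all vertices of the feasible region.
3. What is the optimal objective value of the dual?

1. a = 0, b = 2, z = 8
2. (0, 0), (2.25, 0), (1.5, 1.5), (0, 2)
3. 8 (by strong duality, equal to the primal optimum)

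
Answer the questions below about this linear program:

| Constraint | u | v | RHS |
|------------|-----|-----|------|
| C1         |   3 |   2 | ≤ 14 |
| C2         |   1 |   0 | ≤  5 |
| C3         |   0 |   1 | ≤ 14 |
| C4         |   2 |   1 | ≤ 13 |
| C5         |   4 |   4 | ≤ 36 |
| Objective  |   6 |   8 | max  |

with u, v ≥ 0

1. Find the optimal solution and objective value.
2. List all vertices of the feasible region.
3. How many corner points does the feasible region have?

1. u = 0, v = 7, z = 56
2. (0, 0), (4.667, 0), (0, 7)
3. 3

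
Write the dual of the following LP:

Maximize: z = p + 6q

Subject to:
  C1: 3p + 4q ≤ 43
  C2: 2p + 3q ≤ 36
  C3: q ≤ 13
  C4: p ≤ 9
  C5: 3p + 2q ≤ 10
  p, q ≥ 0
Minimize: z = 43y1 + 36y2 + 13y3 + 9y4 + 10y5

Subject to:
  C1: -3y1 - 2y2 - y4 - 3y5 ≤ -1
  C2: -4y1 - 3y2 - y3 - 2y5 ≤ -6
  y1, y2, y3, y4, y5 ≥ 0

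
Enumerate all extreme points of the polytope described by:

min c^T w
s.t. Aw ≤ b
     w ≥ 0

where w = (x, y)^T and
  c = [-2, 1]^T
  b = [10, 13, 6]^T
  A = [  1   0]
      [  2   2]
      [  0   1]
Each vertex is the intersection of two constraint boundaries that also satisfies all remaining constraints:
  x = 0 and y = 0 → (0, 0)
  2x + 2y = 13 and y = 0 → (6.5, 0)
  2x + 2y = 13 and y = 6 → (0.5, 6)
  y = 6 and x = 0 → (0, 6)

Vertices: (0, 0), (6.5, 0), (0.5, 6), (0, 6)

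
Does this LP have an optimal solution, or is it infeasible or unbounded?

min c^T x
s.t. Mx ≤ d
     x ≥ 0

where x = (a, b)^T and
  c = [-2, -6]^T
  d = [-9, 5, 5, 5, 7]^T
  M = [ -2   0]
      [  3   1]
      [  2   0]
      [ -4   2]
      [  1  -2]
One constraint requires 2a ≤ 5, while the constraint -2a ≤ -9 is equivalent to 2a ≥ 9. Together they would need 9 ≤ 2a ≤ 5, which is impossible since 9 > 5. No point satisfies all constraints.

Infeasible — the constraint set is empty.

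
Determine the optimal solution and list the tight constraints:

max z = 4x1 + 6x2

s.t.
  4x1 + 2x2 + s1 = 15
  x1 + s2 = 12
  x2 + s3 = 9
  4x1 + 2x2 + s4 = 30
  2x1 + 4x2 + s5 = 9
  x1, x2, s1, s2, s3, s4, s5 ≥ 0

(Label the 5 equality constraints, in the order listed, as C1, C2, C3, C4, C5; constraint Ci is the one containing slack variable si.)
Optimal: x1 = 3.5, x2 = 0.5
Binding: C1, C5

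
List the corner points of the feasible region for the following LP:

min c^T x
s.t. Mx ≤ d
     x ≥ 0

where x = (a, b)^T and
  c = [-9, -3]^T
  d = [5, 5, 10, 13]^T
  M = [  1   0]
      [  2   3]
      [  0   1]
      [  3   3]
Each vertex is the intersection of two constraint boundaries that also satisfies all remaining constraints:
  a = 0 and b = 0 → (0, 0)
  2a + 3b = 5 and b = 0 → (2.5, 0)
  2a + 3b = 5 and a = 0 → (0, 1.667)

Vertices: (0, 0), (2.5, 0), (0, 1.667)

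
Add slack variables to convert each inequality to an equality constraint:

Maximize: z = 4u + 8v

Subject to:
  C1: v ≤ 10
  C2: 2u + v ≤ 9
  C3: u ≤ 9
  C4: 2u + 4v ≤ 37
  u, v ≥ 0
max z = 4u + 8v

s.t.
  v + s1 = 10
  2u + v + s2 = 9
  u + s3 = 9
  2u + 4v + s4 = 37
  u, v, s1, s2, s3, s4 ≥ 0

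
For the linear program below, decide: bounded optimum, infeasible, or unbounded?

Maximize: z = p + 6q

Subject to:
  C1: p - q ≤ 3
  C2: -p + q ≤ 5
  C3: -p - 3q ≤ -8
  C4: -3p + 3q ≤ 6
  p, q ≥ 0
Feasible point: (1, 3) satisfies every constraint, so the LP is feasible.
Direction d = (1, 1): for each constraint row a, a·d ≤ 0 —
  (1)(1) + (-1)(1) = 0 ≤ 0
  (-1)(1) + (1)(1) = 0 ≤ 0
  (-1)(1) + (-3)(1) = -4 ≤ 0
  (-3)(1) + (3)(1) = 0 ≤ 0
and d ≥ 0, so (1, 3) + t·d stays feasible for every t ≥ 0. Along this ray z = p + 6q changes by 7 per unit t, so z → +∞.

The LP is unbounded; z can be made arbitrarily large.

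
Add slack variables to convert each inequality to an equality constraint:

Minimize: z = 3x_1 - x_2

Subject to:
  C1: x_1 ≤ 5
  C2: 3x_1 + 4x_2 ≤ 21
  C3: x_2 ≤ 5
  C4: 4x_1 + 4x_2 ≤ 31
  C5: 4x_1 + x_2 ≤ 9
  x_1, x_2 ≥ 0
min z = 3x_1 - x_2

s.t.
  x_1 + s1 = 5
  3x_1 + 4x_2 + s2 = 21
  x_2 + s3 = 5
  4x_1 + 4x_2 + s4 = 31
  4x_1 + x_2 + s5 = 9
  x_1, x_2, s1, s2, s3, s4, s5 ≥ 0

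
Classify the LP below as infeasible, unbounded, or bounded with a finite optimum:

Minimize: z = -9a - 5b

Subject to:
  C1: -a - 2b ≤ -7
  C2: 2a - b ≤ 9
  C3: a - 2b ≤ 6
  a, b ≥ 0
Feasible point: (0, 4) satisfies every constraint, so the LP is feasible.
Direction d = (0, 1): for each constraint row a, a·d ≤ 0 —
  (-1)(0) + (-2)(1) = -2 ≤ 0
  (2)(0) + (-1)(1) = -1 ≤ 0
  (1)(0) + (-2)(1) = -2 ≤ 0
and d ≥ 0, so (0, 4) + t·d stays feasible for every t ≥ 0. Along this ray z = -9a - 5b changes by -5 per unit t, so z → −∞.

Unbounded: there is a feasible ray along which z → −∞.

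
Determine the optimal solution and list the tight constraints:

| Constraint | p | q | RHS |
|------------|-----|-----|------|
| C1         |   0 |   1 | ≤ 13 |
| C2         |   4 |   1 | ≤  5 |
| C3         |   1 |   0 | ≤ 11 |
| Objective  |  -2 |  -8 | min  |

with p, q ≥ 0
Optimal: p = 0, q = 5
Binding: C2, p ≥ 0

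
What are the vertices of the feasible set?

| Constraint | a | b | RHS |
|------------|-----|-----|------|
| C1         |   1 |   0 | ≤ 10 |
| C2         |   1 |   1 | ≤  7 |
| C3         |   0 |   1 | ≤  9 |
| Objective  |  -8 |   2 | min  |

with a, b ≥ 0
Each vertex is the intersection of two constraint boundaries that also satisfies all remaining constraints:
  a = 0 and b = 0 → (0, 0)
  a + b = 7 and b = 0 → (7, 0)
  a + b = 7 and a = 0 → (0, 7)

Vertices: (0, 0), (7, 0), (0, 7)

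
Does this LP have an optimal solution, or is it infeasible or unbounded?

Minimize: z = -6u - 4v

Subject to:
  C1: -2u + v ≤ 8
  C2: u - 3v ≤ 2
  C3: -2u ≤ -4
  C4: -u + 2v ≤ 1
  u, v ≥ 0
Feasible point: (2, 0) satisfies every constraint, so the LP is feasible.
Direction d = (3, 1): for each constraint row a, a·d ≤ 0 —
  (-2)(3) + (1)(1) = -5 ≤ 0
  (1)(3) + (-3)(1) = 0 ≤ 0
  (-2)(3) + (0)(1) = -6 ≤ 0
  (-1)(3) + (2)(1) = -1 ≤ 0
and d ≥ 0, so (2, 0) + t·d stays feasible for every t ≥ 0. Along this ray z = -6u - 4v changes by -22 per unit t, so z → −∞.

Unbounded — the objective can decrease without bound over the feasible region.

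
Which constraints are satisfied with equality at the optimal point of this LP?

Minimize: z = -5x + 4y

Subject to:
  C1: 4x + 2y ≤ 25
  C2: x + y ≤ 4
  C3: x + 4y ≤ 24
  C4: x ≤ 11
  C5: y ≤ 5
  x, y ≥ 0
Optimal: x = 4, y = 0
Slack at optimum:
  C1: slack = 9
  C2: slack = 0 (binding)
  C3: slack = 20
  C4: slack = 7
  C5: slack = 5
  x ≥ 0: x = 4
  y ≥ 0: y = 0 (binding)
Binding constraints: C2, y ≥ 0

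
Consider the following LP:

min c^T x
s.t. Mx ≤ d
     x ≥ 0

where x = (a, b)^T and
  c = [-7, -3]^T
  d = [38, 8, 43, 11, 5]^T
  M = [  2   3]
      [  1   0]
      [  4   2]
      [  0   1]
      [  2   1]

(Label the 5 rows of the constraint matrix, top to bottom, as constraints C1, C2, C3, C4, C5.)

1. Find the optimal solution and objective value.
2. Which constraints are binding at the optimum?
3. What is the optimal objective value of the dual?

1. a = 2.5, b = 0, z = -17.5
2. C5, b ≥ 0
3. -17.5 (by strong duality, equal to the primal optimum)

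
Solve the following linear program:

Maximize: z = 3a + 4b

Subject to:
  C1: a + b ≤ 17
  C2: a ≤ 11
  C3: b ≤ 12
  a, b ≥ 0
Each vertex is the intersection of two constraint boundaries that also satisfies all remaining constraints:
  a = 0 and b = 0 → (0, 0)
  a = 11 and b = 0 → (11, 0)
  a + b = 17 and a = 11 → (11, 6)
  a + b = 17 and b = 12 → (5, 12)
  b = 12 and a = 0 → (0, 12)

Evaluating z = 3a + 4b at each vertex:
  (0, 0): z = 0
  (11, 0): z = 33
  (11, 6): z = 57
  (5, 12): z = 63
  (0, 12): z = 48

The maximum is at (5, 12) with z = 63.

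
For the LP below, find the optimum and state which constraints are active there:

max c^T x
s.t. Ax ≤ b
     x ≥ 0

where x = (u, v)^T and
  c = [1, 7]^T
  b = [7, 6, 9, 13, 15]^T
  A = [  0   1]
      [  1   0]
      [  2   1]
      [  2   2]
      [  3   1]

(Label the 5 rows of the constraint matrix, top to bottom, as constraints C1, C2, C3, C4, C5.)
Optimal: u = 0, v = 6.5
Slack at optimum:
  C1: slack = 0.5
  C2: slack = 6
  C3: slack = 2.5
  C4: slack = 0 (binding)
  C5: slack = 8.5
  u ≥ 0: u = 0 (binding)
  v ≥ 0: v = 6.5
Binding constraints: C4, u ≥ 0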